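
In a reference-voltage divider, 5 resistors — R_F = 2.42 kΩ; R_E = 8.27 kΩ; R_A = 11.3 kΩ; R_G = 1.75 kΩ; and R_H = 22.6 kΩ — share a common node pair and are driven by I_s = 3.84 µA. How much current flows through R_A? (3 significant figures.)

Conductances: ΣG = 1/2.42 + 1/8.27 + 1/11.3 + 1/1.75 + 1/22.6 = 1.238 (1/kΩ).
By the current-divider rule, I = I_s · G_k/ΣG = 3.84 × 0.07146 = 0.2744 µA.

I ≈ 0.274 µA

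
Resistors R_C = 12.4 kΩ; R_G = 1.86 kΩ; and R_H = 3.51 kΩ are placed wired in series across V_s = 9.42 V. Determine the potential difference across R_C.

Total series resistance ΣR = 12.4 + 1.86 + 3.51 = 17.77 kΩ.
Voltage divider: V = V_s · (12.40 / 17.77) = 9.42 × 0.6978 = 6.573 V.

V ≈ 6.57 V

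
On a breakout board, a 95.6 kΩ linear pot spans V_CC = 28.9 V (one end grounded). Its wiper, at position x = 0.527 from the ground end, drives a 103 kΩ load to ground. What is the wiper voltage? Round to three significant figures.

Lower segment x·R_p = 50.38 kΩ; upper segment (1−x)·R_p = 45.22 kΩ.
(x·R_p) ‖ R_L = 33.83 kΩ.
Then V_out = V_CC · 33.83/(45.22 + 33.83) = 12.37 V.

V_out ≈ 12.4 V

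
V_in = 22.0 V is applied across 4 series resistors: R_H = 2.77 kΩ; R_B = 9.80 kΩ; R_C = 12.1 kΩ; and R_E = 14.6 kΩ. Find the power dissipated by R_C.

P ≈ 3.80 mW

Series current I = V_in/ΣR = 22.0/39.27 = 0.5602 mA.
V(R_C) = I·R = 6.779 V; P = V·I = 6.779 × 0.5602 = 3.798 mW.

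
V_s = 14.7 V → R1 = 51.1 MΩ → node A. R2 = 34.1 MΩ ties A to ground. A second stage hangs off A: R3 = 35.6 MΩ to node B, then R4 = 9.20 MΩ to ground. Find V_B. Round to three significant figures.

Looking into the second stage from A: R3 + R4 = 44.80 MΩ appears in parallel with R2.
R2 ‖ (R3+R4) = 19.36 MΩ.
So V_A = 14.7 × 0.2748 = 4.039 V.
Stage 2 is unloaded, so V_B = V_A · R4/(R3+R4) = 4.039 × 9.20/44.80 = 0.8295 V.

V_B ≈ 0.830 V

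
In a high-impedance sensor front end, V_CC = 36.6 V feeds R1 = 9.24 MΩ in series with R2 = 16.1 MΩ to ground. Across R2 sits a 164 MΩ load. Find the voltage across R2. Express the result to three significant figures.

V_out ≈ 22.5 V

The load sits in parallel with R2, giving an effective lower resistance R2' = R2·R_L/(R2+R_L) = 14.66 MΩ.
Now apply the divider: V_out = 36.6 × 0.6134 = 22.45 V.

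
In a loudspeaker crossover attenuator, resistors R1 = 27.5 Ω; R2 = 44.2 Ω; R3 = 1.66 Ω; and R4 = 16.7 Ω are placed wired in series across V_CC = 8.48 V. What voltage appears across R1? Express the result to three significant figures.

ΣR = 27.5 + 44.2 + 1.66 + 16.7 = 90.06 Ω.
By the voltage-divider rule, V = 8.48 × 27.50/90.06 = 2.589 V.

V ≈ 2.59 V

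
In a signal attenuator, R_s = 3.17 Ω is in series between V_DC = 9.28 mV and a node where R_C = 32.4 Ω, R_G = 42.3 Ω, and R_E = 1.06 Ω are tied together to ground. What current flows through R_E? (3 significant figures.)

I ≈ 2.10 mA

Combine the parallel branches: R_p = (1/32.4 + 1/42.3 + 1/1.06)⁻¹ = 1.002 Ω.
V_A = 9.28 × 1.002/4.172 = 2.229 mV.
Branch current I = V_A/R_E = 2.229/1.06 = 2.103 mA.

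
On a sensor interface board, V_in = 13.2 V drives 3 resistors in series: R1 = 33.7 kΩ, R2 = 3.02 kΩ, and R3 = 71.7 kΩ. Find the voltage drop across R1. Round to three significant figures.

Total series resistance ΣR = 33.7 + 3.02 + 71.7 = 108.4 kΩ.
V = V_in · R/ΣR = 13.2 × 0.3108 = 4.103 V.

V ≈ 4.10 V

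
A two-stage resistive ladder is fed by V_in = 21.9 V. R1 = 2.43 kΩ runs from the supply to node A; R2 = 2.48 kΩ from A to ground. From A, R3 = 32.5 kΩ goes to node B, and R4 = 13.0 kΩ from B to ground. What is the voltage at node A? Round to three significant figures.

V_A ≈ 10.8 V

Looking into the second stage from A: R3 + R4 = 45.50 kΩ appears in parallel with R2.
Effective lower resistance at A: R2 ‖ 45.50 = 2.352 kΩ.
So V_A = 21.9 × 0.4918 = 10.77 V.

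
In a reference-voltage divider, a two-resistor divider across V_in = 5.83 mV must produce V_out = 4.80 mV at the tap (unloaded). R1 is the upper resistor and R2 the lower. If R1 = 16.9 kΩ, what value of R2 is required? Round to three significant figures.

R2 ≈ 78.8 kΩ

Required fraction k = V_out/V_in = 0.8233.
So R2 = R1 · V_out/(V_in − V_out) = 16.9 × 4.80/(5.83 − 4.80) = 16.9 × 4.660 = 78.76 kΩ.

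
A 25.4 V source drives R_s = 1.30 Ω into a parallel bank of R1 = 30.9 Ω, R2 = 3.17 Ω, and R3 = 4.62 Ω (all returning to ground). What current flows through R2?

Combine the parallel branches: R_p = (1/30.9 + 1/3.17 + 1/4.62)⁻¹ = 1.772 Ω.
V_A = 25.4 × 1.772/3.072 = 14.65 V.
I(R2) = V_A / R2 = 14.65/3.17 = 4.622 A.

I ≈ 4.62 A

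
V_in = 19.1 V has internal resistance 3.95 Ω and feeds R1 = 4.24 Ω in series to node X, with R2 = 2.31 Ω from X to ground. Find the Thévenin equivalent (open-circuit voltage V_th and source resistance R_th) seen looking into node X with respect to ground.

R1' = 3.95 + 4.24 = 8.190 Ω (source resistance + R1).
V_th is the unloaded tap voltage: V_in · R2/(R1'+R2) = 19.1 × 0.2200 = 4.202 V.
Looking into X with the source shorted: R_th = R1'·R2/(R1'+R2) = 8.190 × 2.31/10.50 = 1.802 Ω.

V_th ≈ 4.20 V, R_th ≈ 1.80 Ω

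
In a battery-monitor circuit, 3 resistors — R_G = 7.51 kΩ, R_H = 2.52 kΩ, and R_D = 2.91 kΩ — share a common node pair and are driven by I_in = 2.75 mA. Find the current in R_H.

Conductances: ΣG = 1/7.51 + 1/2.52 + 1/2.91 = 0.8736 (1/kΩ).
By the current-divider rule, I = I_in · G_k/ΣG = 2.75 × 0.4542 = 1.249 mA.

I ≈ 1.25 mA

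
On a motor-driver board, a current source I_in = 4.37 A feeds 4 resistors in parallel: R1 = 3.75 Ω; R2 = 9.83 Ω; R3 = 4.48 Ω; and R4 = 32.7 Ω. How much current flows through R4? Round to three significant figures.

ΣG = 1/3.75 + 1/9.83 + 1/4.48 + 1/32.7 = 0.6222.
By the current-divider rule, I = I_in · G_k/ΣG = 4.37 × 0.04915 = 0.2148 A.

I ≈ 0.215 A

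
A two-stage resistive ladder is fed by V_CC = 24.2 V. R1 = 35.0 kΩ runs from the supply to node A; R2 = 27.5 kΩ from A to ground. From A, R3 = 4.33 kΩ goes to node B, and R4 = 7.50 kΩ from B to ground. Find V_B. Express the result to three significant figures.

V_B ≈ 2.93 V

Node A sees R2 in parallel with the series input of stage 2, R3 + R4 = 11.83 kΩ.
Effective lower resistance at A: R2 ‖ 11.83 = 8.272 kΩ.
So V_A = 24.2 × 0.1912 = 4.626 V.
Then the unloaded second divider: V_B = V_A × R4/(R3+R4) = 4.626 × 0.6340 = 2.933 V.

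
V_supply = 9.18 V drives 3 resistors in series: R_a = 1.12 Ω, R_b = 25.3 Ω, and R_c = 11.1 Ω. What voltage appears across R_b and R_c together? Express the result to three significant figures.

Series total: ΣR = 1.12 + 25.3 + 11.1 = 37.52 Ω.
R_{R_b..R_c} = 25.3 + 11.1 = 36.40 Ω.
Voltage divider: V = V_supply · (36.40 / 37.52) = 9.18 × 0.9701 = 8.906 V.

V ≈ 8.91 V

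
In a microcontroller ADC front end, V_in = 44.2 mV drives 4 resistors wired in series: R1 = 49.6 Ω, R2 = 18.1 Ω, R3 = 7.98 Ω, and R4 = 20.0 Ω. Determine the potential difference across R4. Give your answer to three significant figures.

V ≈ 9.24 mV

Total series resistance ΣR = 49.6 + 18.1 + 7.98 + 20.0 = 95.68 Ω.
By the voltage-divider rule, V = 44.2 × 20.00/95.68 = 9.239 mV.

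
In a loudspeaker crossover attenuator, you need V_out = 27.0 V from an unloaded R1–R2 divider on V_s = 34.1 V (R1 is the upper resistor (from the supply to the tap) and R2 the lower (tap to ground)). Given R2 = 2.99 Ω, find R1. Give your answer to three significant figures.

R1 ≈ 0.786 Ω

Required fraction k = V_out/V_s = 0.7918.
Rearranging, R1 = R2·(1−k)/k = 2.99 × 0.2630 = 0.7863 Ω.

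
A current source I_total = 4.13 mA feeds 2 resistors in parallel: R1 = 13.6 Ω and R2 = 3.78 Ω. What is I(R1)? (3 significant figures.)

For two parallel branches, I_k = I_total · (other R)/(sum of R).
So I = 4.13 × 3.78/17.38 = 0.8982 mA.

I ≈ 0.898 mA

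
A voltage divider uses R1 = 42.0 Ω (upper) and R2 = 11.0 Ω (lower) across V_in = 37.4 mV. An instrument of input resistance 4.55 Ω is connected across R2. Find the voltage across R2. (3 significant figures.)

V_out ≈ 2.66 mV

First combine the lower leg with the load: R2 ‖ R_L = 3.219 Ω.
Voltage divider with the loaded lower leg: V_out = 37.4 × 3.219/(42.0 + 3.219) = 37.4 × 0.07118 = 2.662 mV.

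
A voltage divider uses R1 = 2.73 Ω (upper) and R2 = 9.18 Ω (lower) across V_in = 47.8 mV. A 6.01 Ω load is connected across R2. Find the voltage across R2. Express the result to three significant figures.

First combine the lower leg with the load: R2 ‖ R_L = 3.632 Ω.
Voltage divider with the loaded lower leg: V_out = 47.8 × 3.632/(2.73 + 3.632) = 47.8 × 0.5709 = 27.29 mV.
(Unloaded it would be 36.8 mV; the load pulls it down.)

V_out ≈ 27.3 mV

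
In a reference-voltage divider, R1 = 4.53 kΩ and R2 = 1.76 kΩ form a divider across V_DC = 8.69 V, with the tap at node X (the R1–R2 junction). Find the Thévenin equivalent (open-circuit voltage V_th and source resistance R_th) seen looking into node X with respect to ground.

V_th is the unloaded tap voltage: V_DC · R2/(R1+R2) = 8.69 × 0.2798 = 2.432 V.
Looking into X with the source shorted: R_th = R1·R2/(R1+R2) = 4.530 × 1.76/6.290 = 1.268 kΩ.

V_th ≈ 2.43 V, R_th ≈ 1.27 kΩ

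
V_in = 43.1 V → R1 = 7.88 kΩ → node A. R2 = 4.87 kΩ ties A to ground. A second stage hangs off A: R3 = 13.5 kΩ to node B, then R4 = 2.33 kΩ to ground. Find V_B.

The second stage (R3 + R4 = 15.83 kΩ) loads node A in parallel with R2.
Effective lower resistance at A: R2 ‖ 15.83 = 3.724 kΩ.
So V_A = 43.1 × 0.3209 = 13.83 V.
Stage 2 is unloaded, so V_B = V_A · R4/(R3+R4) = 13.83 × 2.33/15.83 = 2.036 V.

V_B ≈ 2.04 V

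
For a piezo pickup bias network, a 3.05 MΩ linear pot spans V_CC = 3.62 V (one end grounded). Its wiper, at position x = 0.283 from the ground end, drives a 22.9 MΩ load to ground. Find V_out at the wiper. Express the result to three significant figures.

V_out ≈ 0.998 V

Split the track: R_lower = x·R_p = 0.8631 MΩ, R_upper = (1−x)·R_p = 2.187 MΩ.
Lower segment in parallel with the load: 0.8631 ‖ 22.9 = 0.8318 MΩ.
V_out = 3.62 × 0.8318/(2.187 + 0.8318) = 0.9975 V.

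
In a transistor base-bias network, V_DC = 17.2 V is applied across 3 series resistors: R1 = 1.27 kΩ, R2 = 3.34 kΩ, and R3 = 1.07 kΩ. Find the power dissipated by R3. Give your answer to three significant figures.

Series current I = V_DC/ΣR = 17.2/5.680 = 3.028 mA.
V(R3) = I·R = 3.240 V; P = V·I = 3.240 × 3.028 = 9.812 mW.

P ≈ 9.81 mW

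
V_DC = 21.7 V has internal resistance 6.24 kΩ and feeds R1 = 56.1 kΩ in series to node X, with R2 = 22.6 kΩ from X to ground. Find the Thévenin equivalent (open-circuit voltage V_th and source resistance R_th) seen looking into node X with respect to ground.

V_th ≈ 5.77 V, R_th ≈ 16.6 kΩ

R1' = 6.24 + 56.1 = 62.34 kΩ (source resistance + R1).
V_th is the unloaded tap voltage: V_DC · R2/(R1'+R2) = 21.7 × 0.2661 = 5.774 V.
Zeroing V_DC shorts the top of R1' to ground, so R_th = R1' ‖ R2 = 16.59 kΩ.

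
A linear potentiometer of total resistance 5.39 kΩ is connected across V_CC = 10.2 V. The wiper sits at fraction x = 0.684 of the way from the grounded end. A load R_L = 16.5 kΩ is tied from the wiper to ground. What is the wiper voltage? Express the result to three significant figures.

V_out ≈ 6.52 V

The pot divides into 1.703 kΩ above the wiper and 3.687 kΩ below.
(x·R_p) ‖ R_L = 3.013 kΩ.
V_out = 10.2 × 3.013/(1.703 + 3.013) = 6.517 V.
(Unloaded: V_out = x·V_CC = 6.98 V.)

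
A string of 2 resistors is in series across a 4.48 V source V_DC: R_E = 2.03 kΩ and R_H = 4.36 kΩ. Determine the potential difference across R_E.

V ≈ 1.42 V

ΣR = 2.03 + 4.36 = 6.390 kΩ.
V = V_DC · R/ΣR = 4.48 × 0.3177 = 1.423 V.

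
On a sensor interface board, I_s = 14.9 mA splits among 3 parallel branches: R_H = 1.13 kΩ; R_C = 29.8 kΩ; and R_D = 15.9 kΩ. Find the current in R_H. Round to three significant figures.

I ≈ 13.4 mA

Conductances: ΣG = 1/1.13 + 1/29.8 + 1/15.9 = 0.9814 (1/kΩ).
Current divider: I(R_H) = I_s · G_k/ΣG = 14.9 × (0.8850/0.9814) = 14.9 × 0.9017 = 13.44 mA.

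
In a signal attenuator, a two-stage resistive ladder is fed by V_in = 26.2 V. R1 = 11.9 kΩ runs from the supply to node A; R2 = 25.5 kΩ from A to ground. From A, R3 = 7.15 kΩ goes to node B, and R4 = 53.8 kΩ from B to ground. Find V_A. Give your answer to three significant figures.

Node A sees R2 in parallel with the series input of stage 2, R3 + R4 = 60.95 kΩ.
Effective lower resistance at A: R2 ‖ 60.95 = 17.98 kΩ.
So V_A = 26.2 × 0.6017 = 15.77 V.

V_A ≈ 15.8 V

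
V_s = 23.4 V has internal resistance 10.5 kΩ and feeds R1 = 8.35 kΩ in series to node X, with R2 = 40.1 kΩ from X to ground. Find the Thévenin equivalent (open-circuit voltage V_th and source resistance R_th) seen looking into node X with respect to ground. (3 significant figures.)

V_th ≈ 15.9 V, R_th ≈ 12.8 kΩ

R1' = 10.5 + 8.35 = 18.85 kΩ (source resistance + R1).
Open-circuit (no load on X): V_th = V_s · R2/(R1' + R2) = 23.4 × 40.1/(18.85 + 40.1) = 15.92 V.
Looking into X with the source shorted: R_th = R1'·R2/(R1'+R2) = 18.85 × 40.1/58.95 = 12.82 kΩ.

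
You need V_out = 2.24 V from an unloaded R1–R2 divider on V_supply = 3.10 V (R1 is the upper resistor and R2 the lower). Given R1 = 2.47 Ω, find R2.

The divider ratio is R2/(R1+R2) = 2.24/3.10 = 0.7226.
R2 = R1 · 0.7226/(1 − 0.7226) = 6.433 Ω.

R2 ≈ 6.43 Ω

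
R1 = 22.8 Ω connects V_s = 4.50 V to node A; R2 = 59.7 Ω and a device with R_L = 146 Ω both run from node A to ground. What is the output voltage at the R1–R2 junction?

The load sits in parallel with R2, giving an effective lower resistance R2' = R2·R_L/(R2+R_L) = 42.37 Ω.
Voltage divider with the loaded lower leg: V_out = 4.50 × 42.37/(22.8 + 42.37) = 4.50 × 0.6502 = 2.926 V.
(Unloaded it would be 3.26 V; the load pulls it down.)

V_out ≈ 2.93 V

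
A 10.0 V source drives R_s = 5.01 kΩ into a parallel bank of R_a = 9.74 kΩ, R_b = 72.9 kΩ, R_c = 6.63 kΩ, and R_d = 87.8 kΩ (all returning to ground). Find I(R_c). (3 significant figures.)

I ≈ 0.630 mA

Equivalent of the parallel group: R_p = 3.589 kΩ.
V_A by voltage divider: V_A = 10.0 × 3.589/(5.01 + 3.589) = 4.174 V.
I(R_c) = V_A / R_c = 4.174/6.63 = 0.6296 mA.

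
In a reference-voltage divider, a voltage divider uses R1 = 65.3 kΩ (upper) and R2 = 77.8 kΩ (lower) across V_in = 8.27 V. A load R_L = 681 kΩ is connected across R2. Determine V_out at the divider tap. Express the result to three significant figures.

First combine the lower leg with the load: R2 ‖ R_L = 69.82 kΩ.
Voltage divider with the loaded lower leg: V_out = 8.27 × 69.82/(65.3 + 69.82) = 8.27 × 0.5167 = 4.273 V.

V_out ≈ 4.27 V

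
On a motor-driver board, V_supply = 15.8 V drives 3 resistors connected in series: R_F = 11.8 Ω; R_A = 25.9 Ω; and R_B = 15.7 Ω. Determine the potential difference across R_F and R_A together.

V ≈ 11.2 V

Series total: ΣR = 11.8 + 25.9 + 15.7 = 53.40 Ω.
R_{R_F..R_A} = 11.8 + 25.9 = 37.70 Ω.
V = V_supply · R/ΣR = 15.8 × 0.7060 = 11.15 V.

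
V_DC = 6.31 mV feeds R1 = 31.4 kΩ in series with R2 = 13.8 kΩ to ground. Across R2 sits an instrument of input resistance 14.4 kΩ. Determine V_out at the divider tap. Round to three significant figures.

The load sits in parallel with R2, giving an effective lower resistance R2' = R2·R_L/(R2+R_L) = 7.047 kΩ.
Voltage divider with the loaded lower leg: V_out = 6.31 × 7.047/(31.4 + 7.047) = 6.31 × 0.1833 = 1.157 mV.

V_out ≈ 1.16 mV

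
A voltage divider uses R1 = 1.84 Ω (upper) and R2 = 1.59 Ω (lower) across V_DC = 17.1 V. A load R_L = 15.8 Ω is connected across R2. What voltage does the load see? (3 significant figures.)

V_out ≈ 7.52 V

The load sits in parallel with R2, giving an effective lower resistance R2' = R2·R_L/(R2+R_L) = 1.445 Ω.
Voltage divider with the loaded lower leg: V_out = 17.1 × 1.445/(1.84 + 1.445) = 17.1 × 0.4398 = 7.521 V.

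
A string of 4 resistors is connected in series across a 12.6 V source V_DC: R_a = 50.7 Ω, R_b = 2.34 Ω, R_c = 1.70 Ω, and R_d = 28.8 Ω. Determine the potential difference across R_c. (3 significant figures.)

V ≈ 0.256 V

Series total: ΣR = 50.7 + 2.34 + 1.70 + 28.8 = 83.54 Ω.
V = V_DC · R/ΣR = 12.6 × 0.02035 = 0.2564 V.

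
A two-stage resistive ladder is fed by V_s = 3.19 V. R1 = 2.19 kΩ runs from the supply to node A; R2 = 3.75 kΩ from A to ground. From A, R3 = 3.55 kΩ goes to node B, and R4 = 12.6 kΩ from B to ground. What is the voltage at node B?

V_B ≈ 1.45 V

Looking into the second stage from A: R3 + R4 = 16.15 kΩ appears in parallel with R2.
R2 ‖ (R3+R4) = 3.043 kΩ.
First divider: V_A = V_s · 3.043/(2.19 + 3.043) = 1.855 V.
V_B = V_A × 0.7802 = 1.447 V.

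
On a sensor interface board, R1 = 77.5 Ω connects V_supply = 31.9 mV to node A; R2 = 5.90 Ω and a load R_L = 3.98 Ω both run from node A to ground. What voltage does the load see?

R2 ‖ R_L = (5.90 × 3.98)/(5.90 + 3.98) = 2.377 Ω.
Voltage divider with the loaded lower leg: V_out = 31.9 × 2.377/(77.5 + 2.377) = 31.9 × 0.02975 = 0.9492 mV.

V_out ≈ 0.949 mV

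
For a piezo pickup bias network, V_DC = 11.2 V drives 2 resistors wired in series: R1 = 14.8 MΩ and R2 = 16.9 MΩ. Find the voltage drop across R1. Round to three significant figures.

V ≈ 5.23 V

Total series resistance ΣR = 14.8 + 16.9 = 31.70 MΩ.
V = V_DC · R/ΣR = 11.2 × 0.4669 = 5.229 V.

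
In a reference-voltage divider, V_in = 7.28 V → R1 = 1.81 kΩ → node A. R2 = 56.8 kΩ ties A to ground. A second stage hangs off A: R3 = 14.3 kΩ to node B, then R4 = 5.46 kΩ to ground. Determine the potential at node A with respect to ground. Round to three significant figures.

V_A ≈ 6.48 V

Looking into the second stage from A: R3 + R4 = 19.76 kΩ appears in parallel with R2.
R2 ‖ (R3+R4) = 14.66 kΩ.
So V_A = 7.28 × 0.8901 = 6.480 V.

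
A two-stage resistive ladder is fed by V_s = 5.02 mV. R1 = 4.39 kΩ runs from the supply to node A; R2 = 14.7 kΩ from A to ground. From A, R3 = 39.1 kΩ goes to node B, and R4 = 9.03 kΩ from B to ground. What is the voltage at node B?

Looking into the second stage from A: R3 + R4 = 48.13 kΩ appears in parallel with R2.
Effective lower resistance at A: R2 ‖ 48.13 = 11.26 kΩ.
So V_A = 5.02 × 0.7195 = 3.612 mV.
Then the unloaded second divider: V_B = V_A × R4/(R3+R4) = 3.612 × 0.1876 = 0.6777 mV.

V_B ≈ 0.678 mV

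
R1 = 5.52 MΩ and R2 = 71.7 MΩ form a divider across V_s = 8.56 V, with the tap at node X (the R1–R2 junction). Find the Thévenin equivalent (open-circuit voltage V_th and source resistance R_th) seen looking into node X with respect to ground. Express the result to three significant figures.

V_th is the unloaded tap voltage: V_s · R2/(R1+R2) = 8.56 × 0.9285 = 7.948 V.
With V_s suppressed (replaced by a short), R_th = R1 ‖ R2 = (5.520 × 71.7)/(5.520 + 71.7) = 5.125 MΩ.

V_th ≈ 7.95 V, R_th ≈ 5.13 MΩ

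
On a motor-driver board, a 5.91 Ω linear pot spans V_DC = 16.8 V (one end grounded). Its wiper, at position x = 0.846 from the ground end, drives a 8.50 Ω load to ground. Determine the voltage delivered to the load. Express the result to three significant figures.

Split the track: R_lower = x·R_p = 5.000 Ω, R_upper = (1−x)·R_p = 0.9101 Ω.
(x·R_p) ‖ R_L = 3.148 Ω.
Loaded-divider output: V_out = 16.8 × 0.7757 = 13.03 V.

V_out ≈ 13.0 V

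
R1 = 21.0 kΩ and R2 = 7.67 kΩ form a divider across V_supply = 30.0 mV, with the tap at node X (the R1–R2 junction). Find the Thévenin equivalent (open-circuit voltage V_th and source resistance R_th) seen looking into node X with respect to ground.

With X open, the divider is unloaded: V_th = 30.0 × 7.67/28.67 = 8.026 mV.
Zeroing V_supply shorts the top of R1 to ground, so R_th = R1 ‖ R2 = 5.618 kΩ.

V_th ≈ 8.03 mV, R_th ≈ 5.62 kΩ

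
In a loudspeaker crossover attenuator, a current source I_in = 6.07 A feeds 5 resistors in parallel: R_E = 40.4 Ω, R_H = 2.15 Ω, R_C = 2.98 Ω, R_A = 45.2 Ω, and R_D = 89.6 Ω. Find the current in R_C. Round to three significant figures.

I ≈ 2.37 A

ΣG = 1/40.4 + 1/2.15 + 1/2.98 + 1/45.2 + 1/89.6 = 0.8587.
By the current-divider rule, I = I_in · G_k/ΣG = 6.07 × 0.3908 = 2.372 A.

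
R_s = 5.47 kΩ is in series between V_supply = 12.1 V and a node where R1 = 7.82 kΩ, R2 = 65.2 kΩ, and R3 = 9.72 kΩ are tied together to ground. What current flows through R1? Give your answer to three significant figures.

I ≈ 0.660 mA

Equivalent of the parallel group: R_p = 4.063 kΩ.
Node voltage V_A = V_supply · R_p/(R_s + R_p) = 12.1 × 0.4262 = 5.157 V.
Branch current I = V_A/R1 = 5.157/7.82 = 0.6595 mA.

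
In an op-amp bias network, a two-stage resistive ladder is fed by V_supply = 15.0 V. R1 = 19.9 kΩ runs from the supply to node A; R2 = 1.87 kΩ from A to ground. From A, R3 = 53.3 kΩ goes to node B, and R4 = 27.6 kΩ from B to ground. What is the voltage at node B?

V_B ≈ 0.430 V

Node A sees R2 in parallel with the series input of stage 2, R3 + R4 = 80.90 kΩ.
Effective lower resistance at A: R2 ‖ 80.90 = 1.828 kΩ.
First divider: V_A = V_supply · 1.828/(19.9 + 1.828) = 1.262 V.
Stage 2 is unloaded, so V_B = V_A · R4/(R3+R4) = 1.262 × 27.6/80.90 = 0.4305 V.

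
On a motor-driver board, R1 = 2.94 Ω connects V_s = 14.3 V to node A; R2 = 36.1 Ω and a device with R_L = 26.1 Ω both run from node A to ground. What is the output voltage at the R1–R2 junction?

V_out ≈ 12.0 V

The load sits in parallel with R2, giving an effective lower resistance R2' = R2·R_L/(R2+R_L) = 15.15 Ω.
Voltage divider with the loaded lower leg: V_out = 14.3 × 15.15/(2.94 + 15.15) = 14.3 × 0.8375 = 11.98 V.
(Unloaded it would be 13.2 V; the load pulls it down.)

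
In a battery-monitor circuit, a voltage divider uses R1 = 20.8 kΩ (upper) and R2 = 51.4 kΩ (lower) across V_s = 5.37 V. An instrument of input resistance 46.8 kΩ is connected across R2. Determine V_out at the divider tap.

V_out ≈ 2.90 V

The load sits in parallel with R2, giving an effective lower resistance R2' = R2·R_L/(R2+R_L) = 24.50 kΩ.
Then V_out = V_s · R2'/(R1 + R2') = 5.37 × 24.50/45.30 = 2.904 V.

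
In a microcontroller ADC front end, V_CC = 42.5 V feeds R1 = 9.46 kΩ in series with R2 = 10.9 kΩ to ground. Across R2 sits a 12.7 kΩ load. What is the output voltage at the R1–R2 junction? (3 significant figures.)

R2 ‖ R_L = (10.9 × 12.7)/(10.9 + 12.7) = 5.866 kΩ.
Then V_out = V_CC · R2'/(R1 + R2') = 42.5 × 5.866/15.33 = 16.27 V.

V_out ≈ 16.3 V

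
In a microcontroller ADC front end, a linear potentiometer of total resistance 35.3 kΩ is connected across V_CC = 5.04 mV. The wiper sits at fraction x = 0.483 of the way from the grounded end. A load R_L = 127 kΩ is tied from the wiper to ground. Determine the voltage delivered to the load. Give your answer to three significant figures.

V_out ≈ 2.28 mV

Lower segment x·R_p = 17.05 kΩ; upper segment (1−x)·R_p = 18.25 kΩ.
(x·R_p) ‖ R_L = 15.03 kΩ.
Loaded-divider output: V_out = 5.04 × 0.4517 = 2.276 mV.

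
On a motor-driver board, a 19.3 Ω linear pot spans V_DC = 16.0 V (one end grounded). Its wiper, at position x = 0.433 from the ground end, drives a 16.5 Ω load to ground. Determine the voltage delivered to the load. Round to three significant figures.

Split the track: R_lower = x·R_p = 8.357 Ω, R_upper = (1−x)·R_p = 10.94 Ω.
(x·R_p) ‖ R_L = 5.547 Ω.
V_out = 16.0 × 5.547/(10.94 + 5.547) = 5.382 V.
(Unloaded: V_out = x·V_DC = 6.93 V.)

V_out ≈ 5.38 V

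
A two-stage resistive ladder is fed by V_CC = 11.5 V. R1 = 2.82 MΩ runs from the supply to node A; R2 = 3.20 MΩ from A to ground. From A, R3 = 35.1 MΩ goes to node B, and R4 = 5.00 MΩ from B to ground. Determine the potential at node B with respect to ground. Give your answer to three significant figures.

V_B ≈ 0.735 V

The second stage (R3 + R4 = 40.10 MΩ) loads node A in parallel with R2.
R2 ‖ (R3+R4) = 2.964 MΩ.
V_A = 11.5 × 2.964/(2.82 + 2.964) = 5.893 V.
Stage 2 is unloaded, so V_B = V_A · R4/(R3+R4) = 5.893 × 5.00/40.10 = 0.7347 V.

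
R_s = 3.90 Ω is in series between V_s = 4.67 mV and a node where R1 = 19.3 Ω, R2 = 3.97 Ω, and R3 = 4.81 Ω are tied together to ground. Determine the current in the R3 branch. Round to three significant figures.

I ≈ 0.324 mA

Combine the parallel branches: R_p = (1/19.3 + 1/3.97 + 1/4.81)⁻¹ = 1.955 Ω.
V_A = 4.67 × 1.955/5.855 = 1.559 mV.
I(R3) = V_A / R3 = 1.559/4.81 = 0.3241 mA.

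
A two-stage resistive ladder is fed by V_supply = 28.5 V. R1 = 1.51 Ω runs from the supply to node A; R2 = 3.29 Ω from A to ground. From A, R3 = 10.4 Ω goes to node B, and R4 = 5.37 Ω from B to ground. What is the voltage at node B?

V_B ≈ 6.24 V

The second stage (R3 + R4 = 15.77 Ω) loads node A in parallel with R2.
Effective lower resistance at A: R2 ‖ 15.77 = 2.722 Ω.
First divider: V_A = V_supply · 2.722/(1.51 + 2.722) = 18.33 V.
Then the unloaded second divider: V_B = V_A × R4/(R3+R4) = 18.33 × 0.3405 = 6.242 V.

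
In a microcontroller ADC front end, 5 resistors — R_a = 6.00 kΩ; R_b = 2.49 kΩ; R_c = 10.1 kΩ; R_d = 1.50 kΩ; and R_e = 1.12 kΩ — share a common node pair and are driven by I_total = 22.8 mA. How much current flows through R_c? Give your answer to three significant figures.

Conductances: ΣG = 1/6.00 + 1/2.49 + 1/10.1 + 1/1.50 + 1/1.12 = 2.227 (1/kΩ).
R_c takes the fraction G_k/ΣG = 0.09901/2.227 = 0.04446, so I = 22.8 × 0.04446 = 1.014 mA.

I ≈ 1.01 mA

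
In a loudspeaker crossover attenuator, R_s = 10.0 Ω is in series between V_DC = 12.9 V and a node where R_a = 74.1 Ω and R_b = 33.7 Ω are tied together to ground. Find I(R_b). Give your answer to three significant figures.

I ≈ 0.267 A

Equivalent of the parallel group: R_p = 23.16 Ω.
V_A by voltage divider: V_A = 12.9 × 23.16/(10.0 + 23.16) = 9.010 V.
I(R_b) = V_A / R_b = 9.010/33.7 = 0.2674 A.
(Equivalently: I_total = 0.3890 A, then current-divider fraction G_k/ΣG = 0.6874.)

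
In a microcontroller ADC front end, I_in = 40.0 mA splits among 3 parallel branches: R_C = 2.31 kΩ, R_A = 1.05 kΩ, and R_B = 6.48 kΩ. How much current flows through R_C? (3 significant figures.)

Conductances: ΣG = 1/2.31 + 1/1.05 + 1/6.48 = 1.540 (1/kΩ).
By the current-divider rule, I = I_in · G_k/ΣG = 40.0 × 0.2812 = 11.25 mA.

I ≈ 11.2 mA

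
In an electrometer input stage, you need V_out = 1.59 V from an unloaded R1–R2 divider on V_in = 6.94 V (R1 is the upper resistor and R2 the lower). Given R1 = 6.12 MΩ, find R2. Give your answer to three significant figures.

The divider ratio is R2/(R1+R2) = 1.59/6.94 = 0.2291.
So R2 = R1 · V_out/(V_in − V_out) = 6.12 × 1.59/(6.94 − 1.59) = 6.12 × 0.2972 = 1.819 MΩ.

R2 ≈ 1.82 MΩ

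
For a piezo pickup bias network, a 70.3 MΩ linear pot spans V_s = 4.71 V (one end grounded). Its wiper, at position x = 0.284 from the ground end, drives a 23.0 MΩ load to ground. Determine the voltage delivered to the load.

V_out ≈ 0.825 V

The pot divides into 50.33 MΩ above the wiper and 19.97 MΩ below.
Lower segment in parallel with the load: 19.97 ‖ 23.0 = 10.69 MΩ.
Loaded-divider output: V_out = 4.71 × 0.1751 = 0.8249 V.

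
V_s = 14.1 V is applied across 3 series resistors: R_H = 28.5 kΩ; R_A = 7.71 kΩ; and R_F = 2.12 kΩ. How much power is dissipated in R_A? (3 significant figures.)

P ≈ 1.04 mW

Series current I = V_s/ΣR = 14.1/38.33 = 0.3679 mA.
P(R_A) = I²·R_A = (0.3679)² × 7.71 = 1.043 mW.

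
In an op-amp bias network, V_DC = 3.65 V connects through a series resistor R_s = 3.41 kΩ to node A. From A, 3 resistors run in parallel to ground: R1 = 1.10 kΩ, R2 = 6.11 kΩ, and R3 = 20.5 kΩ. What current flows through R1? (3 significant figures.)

Combine the parallel branches: R_p = (1/1.10 + 1/6.11 + 1/20.5)⁻¹ = 0.8916 kΩ.
Node voltage V_A = V_DC · R_p/(R_s + R_p) = 3.65 × 0.2073 = 0.7566 V.
I(R1) = V_A / R1 = 0.7566/1.10 = 0.6878 mA.
(Equivalently: I_total = 0.8485 mA, then current-divider fraction G_k/ΣG = 0.8106.)

I ≈ 0.688 mA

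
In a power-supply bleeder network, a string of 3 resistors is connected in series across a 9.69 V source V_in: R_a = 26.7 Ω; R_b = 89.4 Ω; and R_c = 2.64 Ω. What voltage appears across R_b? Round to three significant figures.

V ≈ 7.30 V

ΣR = 26.7 + 89.4 + 2.64 = 118.7 Ω.
V = V_in · R/ΣR = 9.69 × 0.7529 = 7.296 V.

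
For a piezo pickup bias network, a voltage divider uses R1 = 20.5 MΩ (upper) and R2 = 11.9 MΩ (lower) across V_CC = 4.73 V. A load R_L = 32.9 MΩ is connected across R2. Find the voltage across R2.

First combine the lower leg with the load: R2 ‖ R_L = 8.739 MΩ.
Voltage divider with the loaded lower leg: V_out = 4.73 × 8.739/(20.5 + 8.739) = 4.73 × 0.2989 = 1.414 V.

V_out ≈ 1.41 V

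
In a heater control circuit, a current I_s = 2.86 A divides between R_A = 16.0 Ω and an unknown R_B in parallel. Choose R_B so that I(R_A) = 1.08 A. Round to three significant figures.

Two-branch current divider: I_A = I_s · R_B/(R_A + R_B).
1.08/2.86 = R_B/(R_A + R_B) → R_B = R_A · (0.3776)/(1 − 0.3776) = 16.0 × 0.6067 = 9.708 Ω.

R_B ≈ 9.71 Ω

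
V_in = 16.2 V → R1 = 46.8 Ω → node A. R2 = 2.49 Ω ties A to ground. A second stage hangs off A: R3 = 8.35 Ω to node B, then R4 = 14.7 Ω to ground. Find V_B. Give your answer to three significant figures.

Looking into the second stage from A: R3 + R4 = 23.05 Ω appears in parallel with R2.
R2 ‖ (R3+R4) = 2.247 Ω.
First divider: V_A = V_in · 2.247/(46.8 + 2.247) = 0.7422 V.
Stage 2 is unloaded, so V_B = V_A · R4/(R3+R4) = 0.7422 × 14.7/23.05 = 0.4734 V.

V_B ≈ 0.473 V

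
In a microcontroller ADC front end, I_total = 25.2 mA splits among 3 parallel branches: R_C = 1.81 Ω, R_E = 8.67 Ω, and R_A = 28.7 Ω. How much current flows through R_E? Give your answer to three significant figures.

I ≈ 4.14 mA

Total conductance ΣG = 1/1.81 + 1/8.67 + 1/28.7 = 0.7027 (units of 1/Ω).
By the current-divider rule, I = I_total · G_k/ΣG = 25.2 × 0.1641 = 4.136 mA.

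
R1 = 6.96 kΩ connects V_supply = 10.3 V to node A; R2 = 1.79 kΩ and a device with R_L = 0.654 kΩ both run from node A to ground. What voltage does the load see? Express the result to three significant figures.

First combine the lower leg with the load: R2 ‖ R_L = 0.4790 kΩ.
Now apply the divider: V_out = 10.3 × 0.06439 = 0.6632 V.

V_out ≈ 0.663 V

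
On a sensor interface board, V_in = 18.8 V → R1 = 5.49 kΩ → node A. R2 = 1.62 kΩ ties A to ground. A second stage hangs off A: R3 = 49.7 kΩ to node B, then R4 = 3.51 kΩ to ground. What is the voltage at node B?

V_B ≈ 0.276 V

Looking into the second stage from A: R3 + R4 = 53.21 kΩ appears in parallel with R2.
R2 ‖ (R3+R4) = 1.572 kΩ.
V_A = 18.8 × 1.572/(5.49 + 1.572) = 4.185 V.
Then the unloaded second divider: V_B = V_A × R4/(R3+R4) = 4.185 × 0.06597 = 0.2761 V.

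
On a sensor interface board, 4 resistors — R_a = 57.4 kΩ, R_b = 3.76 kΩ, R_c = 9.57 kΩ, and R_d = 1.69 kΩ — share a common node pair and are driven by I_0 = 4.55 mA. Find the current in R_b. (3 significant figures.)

Conductances: ΣG = 1/57.4 + 1/3.76 + 1/9.57 + 1/1.69 = 0.9796 (1/kΩ).
R_b takes the fraction G_k/ΣG = 0.2660/0.9796 = 0.2715, so I = 4.55 × 0.2715 = 1.235 mA.

I ≈ 1.24 mA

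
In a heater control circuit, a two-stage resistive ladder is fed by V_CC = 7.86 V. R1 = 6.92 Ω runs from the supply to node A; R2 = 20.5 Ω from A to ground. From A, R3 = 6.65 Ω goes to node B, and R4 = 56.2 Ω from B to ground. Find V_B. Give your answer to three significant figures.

Node A sees R2 in parallel with the series input of stage 2, R3 + R4 = 62.85 Ω.
Effective lower resistance at A: R2 ‖ 62.85 = 15.46 Ω.
So V_A = 7.86 × 0.6908 = 5.429 V.
Then the unloaded second divider: V_B = V_A × R4/(R3+R4) = 5.429 × 0.8942 = 4.855 V.

V_B ≈ 4.85 V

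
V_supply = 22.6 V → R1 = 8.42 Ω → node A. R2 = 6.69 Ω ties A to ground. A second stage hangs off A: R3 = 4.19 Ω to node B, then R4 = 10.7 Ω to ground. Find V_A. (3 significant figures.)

V_A ≈ 8.00 V

Looking into the second stage from A: R3 + R4 = 14.89 Ω appears in parallel with R2.
Effective lower resistance at A: R2 ‖ 14.89 = 4.616 Ω.
So V_A = 22.6 × 0.3541 = 8.003 V.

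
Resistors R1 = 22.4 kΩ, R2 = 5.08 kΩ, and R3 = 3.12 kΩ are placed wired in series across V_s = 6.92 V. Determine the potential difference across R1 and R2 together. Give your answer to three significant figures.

Total series resistance ΣR = 22.4 + 5.08 + 3.12 = 30.60 kΩ.
R_{R1..R2} = 22.4 + 5.08 = 27.48 kΩ.
By the voltage-divider rule, V = 6.92 × 27.48/30.60 = 6.214 V.

V ≈ 6.21 V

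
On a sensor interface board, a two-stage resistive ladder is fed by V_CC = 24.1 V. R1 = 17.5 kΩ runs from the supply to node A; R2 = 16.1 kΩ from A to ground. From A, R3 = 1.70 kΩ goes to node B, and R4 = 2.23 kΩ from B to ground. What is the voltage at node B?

Looking into the second stage from A: R3 + R4 = 3.930 kΩ appears in parallel with R2.
R2 ‖ (R3+R4) = 3.159 kΩ.
So V_A = 24.1 × 0.1529 = 3.685 V.
Then the unloaded second divider: V_B = V_A × R4/(R3+R4) = 3.685 × 0.5674 = 2.091 V.

V_B ≈ 2.09 V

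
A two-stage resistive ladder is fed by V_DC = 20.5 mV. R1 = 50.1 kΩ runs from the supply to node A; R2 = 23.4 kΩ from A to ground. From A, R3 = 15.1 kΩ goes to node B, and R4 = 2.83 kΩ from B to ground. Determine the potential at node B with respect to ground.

Node A sees R2 in parallel with the series input of stage 2, R3 + R4 = 17.93 kΩ.
Effective lower resistance at A: R2 ‖ 17.93 = 10.15 kΩ.
So V_A = 20.5 × 0.1685 = 3.454 mV.
V_B = V_A × 0.1578 = 0.5452 mV.

V_B ≈ 0.545 mV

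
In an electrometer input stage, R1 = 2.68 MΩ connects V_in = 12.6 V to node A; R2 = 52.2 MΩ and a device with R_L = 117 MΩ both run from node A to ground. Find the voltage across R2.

The load sits in parallel with R2, giving an effective lower resistance R2' = R2·R_L/(R2+R_L) = 36.10 MΩ.
Then V_out = V_in · R2'/(R1 + R2') = 12.6 × 36.10/38.78 = 11.73 V.

V_out ≈ 11.7 V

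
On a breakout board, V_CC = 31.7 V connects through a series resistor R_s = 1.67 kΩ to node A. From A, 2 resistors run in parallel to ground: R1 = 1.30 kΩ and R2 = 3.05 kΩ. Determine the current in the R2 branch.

Equivalent of the parallel group: R_p = 0.9115 kΩ.
V_A by voltage divider: V_A = 31.7 × 0.9115/(1.67 + 0.9115) = 11.19 V.
I(R2) = V_A / R2 = 11.19/3.05 = 3.670 mA.

I ≈ 3.67 mA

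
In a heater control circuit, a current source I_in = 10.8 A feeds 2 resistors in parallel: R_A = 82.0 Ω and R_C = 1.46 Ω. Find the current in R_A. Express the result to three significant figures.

I ≈ 0.189 A

With just two branches, the current splits inversely with resistance.
So I = 10.8 × 1.46/83.46 = 0.1889 A.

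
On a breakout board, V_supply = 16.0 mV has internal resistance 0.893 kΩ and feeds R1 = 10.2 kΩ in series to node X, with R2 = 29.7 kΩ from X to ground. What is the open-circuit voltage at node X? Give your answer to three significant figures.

R1' = 0.893 + 10.2 = 11.09 kΩ (source resistance + R1).
With X open, the divider is unloaded: V_th = 16.0 × 29.7/40.79 = 11.65 mV.

V_th ≈ 11.6 mV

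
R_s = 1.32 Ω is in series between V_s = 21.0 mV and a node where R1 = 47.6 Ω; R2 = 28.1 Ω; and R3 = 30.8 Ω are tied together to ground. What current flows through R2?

I ≈ 0.669 mA

Combine the parallel branches: R_p = (1/47.6 + 1/28.1 + 1/30.8)⁻¹ = 11.23 Ω.
V_A = 21.0 × 11.23/12.55 = 18.79 mV.
I(R2) = V_A / R2 = 18.79/28.1 = 0.6687 mA.
(Equivalently: I_total = 1.674 mA, then current-divider fraction G_k/ΣG = 0.3996.)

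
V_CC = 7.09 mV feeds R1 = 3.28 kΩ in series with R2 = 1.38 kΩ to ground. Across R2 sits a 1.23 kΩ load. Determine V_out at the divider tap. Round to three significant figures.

V_out ≈ 1.17 mV

The load sits in parallel with R2, giving an effective lower resistance R2' = R2·R_L/(R2+R_L) = 0.6503 kΩ.
Now apply the divider: V_out = 7.09 × 0.1655 = 1.173 mV.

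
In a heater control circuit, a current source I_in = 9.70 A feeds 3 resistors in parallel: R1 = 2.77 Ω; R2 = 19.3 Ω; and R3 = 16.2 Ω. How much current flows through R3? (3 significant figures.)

I ≈ 1.26 A

Conductances: ΣG = 1/2.77 + 1/19.3 + 1/16.2 = 0.4746 (1/Ω).
R3 takes the fraction G_k/ΣG = 0.06173/0.4746 = 0.1301, so I = 9.70 × 0.1301 = 1.262 A.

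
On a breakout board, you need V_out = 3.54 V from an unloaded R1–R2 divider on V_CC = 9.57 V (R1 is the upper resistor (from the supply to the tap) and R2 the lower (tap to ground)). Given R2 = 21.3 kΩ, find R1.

V_out/V_CC = R2/(R1+R2) = 0.3699.
Rearranging, R1 = R2·(1−k)/k = 21.3 × 1.703 = 36.28 kΩ.

R1 ≈ 36.3 kΩ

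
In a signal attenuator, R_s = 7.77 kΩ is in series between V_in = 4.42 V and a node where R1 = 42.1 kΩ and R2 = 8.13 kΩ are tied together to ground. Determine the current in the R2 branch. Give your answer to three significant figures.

Combine the parallel branches: R_p = (1/42.1 + 1/8.13)⁻¹ = 6.814 kΩ.
Node voltage V_A = V_in · R_p/(R_s + R_p) = 4.42 × 0.4672 = 2.065 V.
Branch current I = V_A/R2 = 2.065/8.13 = 0.2540 mA.

I ≈ 0.254 mA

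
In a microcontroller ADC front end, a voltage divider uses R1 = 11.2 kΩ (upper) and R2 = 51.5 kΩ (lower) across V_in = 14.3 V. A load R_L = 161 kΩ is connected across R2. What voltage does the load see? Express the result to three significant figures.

V_out ≈ 11.1 V

R2 ‖ R_L = (51.5 × 161)/(51.5 + 161) = 39.02 kΩ.
Now apply the divider: V_out = 14.3 × 0.7770 = 11.11 V.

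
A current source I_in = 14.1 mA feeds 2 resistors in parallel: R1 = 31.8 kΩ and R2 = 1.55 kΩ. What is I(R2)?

For two parallel branches, I_k = I_in · (other R)/(sum of R).
I(R2) = 14.1 × 31.8/(31.8 + 1.55) = 14.1 × 0.9535 = 13.44 mA.

I ≈ 13.4 mA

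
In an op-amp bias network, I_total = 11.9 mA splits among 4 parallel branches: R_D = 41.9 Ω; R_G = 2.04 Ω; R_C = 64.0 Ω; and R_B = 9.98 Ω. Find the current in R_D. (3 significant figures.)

Total conductance ΣG = 1/41.9 + 1/2.04 + 1/64.0 + 1/9.98 = 0.6299 (units of 1/Ω).
Current divider: I(R_D) = I_total · G_k/ΣG = 11.9 × (0.02387/0.6299) = 11.9 × 0.03789 = 0.4509 mA.

I ≈ 0.451 mA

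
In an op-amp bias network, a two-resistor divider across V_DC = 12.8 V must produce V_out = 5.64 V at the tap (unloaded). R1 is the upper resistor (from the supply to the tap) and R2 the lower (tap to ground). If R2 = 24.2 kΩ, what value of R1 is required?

Required fraction k = V_out/V_DC = 0.4406.
R1 = R2·(1/k − 1) = 24.2 × 1.270 = 30.72 kΩ.

R1 ≈ 30.7 kΩ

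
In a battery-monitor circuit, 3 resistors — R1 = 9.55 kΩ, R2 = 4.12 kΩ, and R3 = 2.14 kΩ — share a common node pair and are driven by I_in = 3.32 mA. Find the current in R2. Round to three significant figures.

I ≈ 0.989 mA

Total conductance ΣG = 1/9.55 + 1/4.12 + 1/2.14 = 0.8147 (units of 1/kΩ).
Current divider: I(R2) = I_in · G_k/ΣG = 3.32 × (0.2427/0.8147) = 3.32 × 0.2979 = 0.9891 mA.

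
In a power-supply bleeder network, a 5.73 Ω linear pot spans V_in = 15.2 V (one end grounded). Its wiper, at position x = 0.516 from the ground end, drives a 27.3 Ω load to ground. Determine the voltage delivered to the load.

V_out ≈ 7.45 V

Lower segment x·R_p = 2.957 Ω; upper segment (1−x)·R_p = 2.773 Ω.
(x·R_p) ‖ R_L = 2.668 Ω.
V_out = 15.2 × 2.668/(2.773 + 2.668) = 7.453 V.
(Unloaded: V_out = x·V_in = 7.84 V.)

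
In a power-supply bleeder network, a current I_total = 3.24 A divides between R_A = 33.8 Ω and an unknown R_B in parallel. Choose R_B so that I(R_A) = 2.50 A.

R_B ≈ 114 Ω

The fraction through R_A equals R_B/(R_A+R_B).
2.50/3.24 = R_B/(R_A + R_B) → R_B = R_A · (0.7716)/(1 − 0.7716) = 33.8 × 3.378 = 114.2 Ω.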